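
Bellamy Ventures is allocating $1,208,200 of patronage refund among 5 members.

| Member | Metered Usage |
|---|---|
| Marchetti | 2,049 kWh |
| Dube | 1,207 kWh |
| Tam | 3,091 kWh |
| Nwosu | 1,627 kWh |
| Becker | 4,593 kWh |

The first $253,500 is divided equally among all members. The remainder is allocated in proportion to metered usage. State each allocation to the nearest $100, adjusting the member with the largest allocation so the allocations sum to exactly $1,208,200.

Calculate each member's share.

Marchetti: $206,400 | Dube: $142,400 | Tam: $285,500 | Nwosu: $174,300 | Becker: $399,600

First tranche $253,500 split equally: $50,700 each.
Remainder $954,700 by metered usage (total 12,567): Marchetti 155,660.09 → $155,700; Dube 91,694.35 → $91,700; Tam 234,819.58 → $234,800; Nwosu 123,601.25 → $123,600; Becker 348,924.73 → $348,900.
Totals: Marchetti $50,700 + $155,700 = $206,400; Dube $50,700 + $91,700 = $142,400; Tam $50,700 + $234,800 = $285,500; Nwosu $50,700 + $123,600 = $174,300; Becker $50,700 + $348,900 = $399,600.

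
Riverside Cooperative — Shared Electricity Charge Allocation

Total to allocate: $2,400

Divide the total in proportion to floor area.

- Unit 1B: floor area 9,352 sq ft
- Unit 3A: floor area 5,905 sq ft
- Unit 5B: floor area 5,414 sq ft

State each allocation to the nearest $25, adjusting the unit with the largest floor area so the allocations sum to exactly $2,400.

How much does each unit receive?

Unit 1B: $1,100 · Unit 3A: $675 · Unit 5B: $625

Sum of floor area: 20,671.
Proportional shares: Unit 1B 9,352/20,671 × $2,400 = 1,085.81; Unit 3A 5,905/20,671 × $2,400 = 685.60; Unit 5B 5,414/20,671 × $2,400 = 628.59.
At nearest $25: Unit 1B $1,075; Unit 3A $675; Unit 5B $625. Sum = $2,375.
Difference $2,400 − $2,375 = +$25 applied to largest floor area (Unit 1B): Unit 1B becomes $1,100.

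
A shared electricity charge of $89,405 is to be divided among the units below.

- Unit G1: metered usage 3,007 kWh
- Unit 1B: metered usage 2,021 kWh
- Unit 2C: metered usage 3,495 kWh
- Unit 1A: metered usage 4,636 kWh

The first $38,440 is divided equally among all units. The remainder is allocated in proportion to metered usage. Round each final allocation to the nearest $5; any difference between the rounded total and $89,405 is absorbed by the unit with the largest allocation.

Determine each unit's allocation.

First tranche $38,440 split equally: $9,610 each.
Remainder $50,965 by metered usage (total 13,159): Unit G1 11,646.16 → $11,645; Unit 1B 7,827.36 → $7,825; Unit 2C 13,536.19 → $13,535; Unit 1A 17,955.30 → $17,955.
Rounding difference +$5 on remainder applied to Unit 1A.
Totals: Unit G1 $9,610 + $11,645 = $21,255; Unit 1B $9,610 + $7,825 = $17,435; Unit 2C $9,610 + $13,535 = $23,145; Unit 1A $9,610 + $17,960 = $27,570.

Unit G1: $21,255 | Unit 1B: $17,435 | Unit 2C: $23,145 | Unit 1A: $27,570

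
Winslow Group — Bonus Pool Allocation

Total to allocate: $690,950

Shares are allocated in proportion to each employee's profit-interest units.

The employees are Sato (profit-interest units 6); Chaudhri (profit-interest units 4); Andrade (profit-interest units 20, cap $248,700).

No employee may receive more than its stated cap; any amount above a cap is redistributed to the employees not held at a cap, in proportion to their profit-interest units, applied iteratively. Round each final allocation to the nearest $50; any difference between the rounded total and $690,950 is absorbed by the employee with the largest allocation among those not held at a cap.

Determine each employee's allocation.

Profit-interest units total: 30.
Unconstrained shares: Sato 138,190.00; Chaudhri 92,126.67; Andrade 460,633.33.
Cap binds for Andrade ($248,700); remaining pool $442,250 reallocated over remaining profit-interest units 10.
Remaining shares: Sato 265,350.00 → $265,350; Chaudhri 176,900.00 → $176,900.

Sato: $265,350 · Chaudhri: $176,900 · Andrade: $248,700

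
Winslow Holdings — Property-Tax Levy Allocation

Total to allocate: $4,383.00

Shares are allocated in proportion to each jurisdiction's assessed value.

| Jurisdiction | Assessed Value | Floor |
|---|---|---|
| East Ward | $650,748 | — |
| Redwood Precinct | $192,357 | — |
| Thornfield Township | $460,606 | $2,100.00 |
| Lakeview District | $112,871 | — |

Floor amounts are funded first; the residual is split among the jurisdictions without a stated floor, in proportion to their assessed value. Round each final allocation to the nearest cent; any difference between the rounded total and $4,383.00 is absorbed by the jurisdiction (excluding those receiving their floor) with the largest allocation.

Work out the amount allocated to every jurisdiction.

East Ward: $1,554.08; Redwood Precinct: $459.37; Thornfield Township: $2,100.00; Lakeview District: $269.55

Fund the minimums — Thornfield Township $2,100.00. Residual $2,283.00.
Residual split over remaining assessed value 955,976: East Ward 1,554.0742 → $1,554.07; Redwood Precinct 459.3745 → $459.37; Lakeview District 269.5512 → $269.55.
Rounding difference +$0.01 applied to East Ward → $1,554.08.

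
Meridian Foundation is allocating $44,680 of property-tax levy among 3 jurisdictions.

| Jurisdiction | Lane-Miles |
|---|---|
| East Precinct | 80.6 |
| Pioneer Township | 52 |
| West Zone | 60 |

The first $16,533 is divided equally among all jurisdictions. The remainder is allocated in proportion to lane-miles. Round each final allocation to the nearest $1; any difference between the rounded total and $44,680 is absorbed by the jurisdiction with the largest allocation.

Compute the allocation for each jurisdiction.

First tranche $16,533 split equally: $5,511 each.
Remainder $28,147 by lane-miles (total 192.6): East Precinct 11,779.07 → $11,779; Pioneer Township 7,599.40 → $7,599; West Zone 8,768.54 → $8,769.
Totals: East Precinct $5,511 + $11,779 = $17,290; Pioneer Township $5,511 + $7,599 = $13,110; West Zone $5,511 + $8,769 = $14,280.

East Precinct: $17,290 | Pioneer Township: $13,110 | West Zone: $14,280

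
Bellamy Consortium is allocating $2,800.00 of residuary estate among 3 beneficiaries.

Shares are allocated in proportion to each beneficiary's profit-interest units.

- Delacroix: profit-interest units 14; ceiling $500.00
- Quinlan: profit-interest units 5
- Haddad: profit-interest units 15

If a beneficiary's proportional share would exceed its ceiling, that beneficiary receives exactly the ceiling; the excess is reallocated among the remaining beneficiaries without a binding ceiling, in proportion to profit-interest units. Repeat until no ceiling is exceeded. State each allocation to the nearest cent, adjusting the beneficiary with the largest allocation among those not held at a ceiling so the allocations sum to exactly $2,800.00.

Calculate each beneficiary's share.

Sum of profit-interest units: 34.
Pro-rata shares before constraints: Delacroix 1,152.9412; Quinlan 411.7647; Haddad 1,235.2941.
Capped: Delacroix ($500.00); residual $2,300.00 reallocated over remaining profit-interest units 20.
Remaining shares: Quinlan 575.0000 → $575.00; Haddad 1,725.0000 → $1,725.00.

Delacroix: $500.00 · Quinlan: $575.00 · Haddad: $1,725.00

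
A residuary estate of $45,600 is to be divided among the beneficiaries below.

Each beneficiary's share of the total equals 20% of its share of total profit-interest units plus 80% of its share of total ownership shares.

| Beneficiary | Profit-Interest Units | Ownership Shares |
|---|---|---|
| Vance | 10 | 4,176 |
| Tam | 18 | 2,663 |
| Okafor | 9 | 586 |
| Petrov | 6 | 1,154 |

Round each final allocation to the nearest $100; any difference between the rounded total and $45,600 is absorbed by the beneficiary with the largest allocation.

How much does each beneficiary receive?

Vance: $19,900; Tam: $15,100; Okafor: $4,400; Petrov: $6,200

Totals — profit-interest units 43, ownership shares 8,579.
Combined weights (20% profit-interest units + 80% ownership shares): Vance 0.4359; Tam 0.3320; Okafor 0.0965; Petrov 0.1355.
Pro-rata amounts: Vance 19,878.30; Tam 15,141.40; Okafor 4,400.65; Petrov 6,179.65.
After rounding ($100): Vance $19,900; Tam $15,100; Okafor $4,400; Petrov $6,200. Sum = $45,600.
No rounding difference to absorb.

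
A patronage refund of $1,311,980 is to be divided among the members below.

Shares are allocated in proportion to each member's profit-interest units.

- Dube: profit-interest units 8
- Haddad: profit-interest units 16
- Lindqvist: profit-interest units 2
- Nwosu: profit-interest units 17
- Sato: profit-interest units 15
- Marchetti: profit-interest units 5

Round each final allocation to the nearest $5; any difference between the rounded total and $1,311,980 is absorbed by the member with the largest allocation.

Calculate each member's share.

Dube: $166,600 · Haddad: $333,200 · Lindqvist: $41,650 · Nwosu: $354,030 · Sato: $312,375 · Marchetti: $104,125

Combined profit-interest units = 63.
Raw shares: Dube 8/63 × $1,311,980 = 166,600.63; Haddad 16/63 × $1,311,980 = 333,201.27; Lindqvist 2/63 × $1,311,980 = 41,650.16; Nwosu 17/63 × $1,311,980 = 354,026.35; Sato 15/63 × $1,311,980 = 312,376.19; Marchetti 5/63 × $1,311,980 = 104,125.40.
At nearest $5: Dube $166,600; Haddad $333,200; Lindqvist $41,650; Nwosu $354,025; Sato $312,375; Marchetti $104,125. Sum = $1,311,975.
Difference $1,311,980 − $1,311,975 = +$5 applied to largest allocation (Nwosu): Nwosu becomes $354,030.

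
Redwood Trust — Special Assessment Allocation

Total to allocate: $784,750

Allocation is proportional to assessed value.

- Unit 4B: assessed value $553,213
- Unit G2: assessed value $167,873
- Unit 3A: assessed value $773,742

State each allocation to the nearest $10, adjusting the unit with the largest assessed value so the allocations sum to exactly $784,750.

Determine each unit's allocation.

Combined assessed value = 553,213 + 167,873 + 773,742 = 1,494,828.
Pro-rata amounts: Unit 4B 290,423.98; Unit G2 88,129.43; Unit 3A 406,196.59.
After rounding ($10): Unit 4B $290,420; Unit G2 $88,130; Unit 3A $406,200. Sum = $784,750.
No rounding difference to absorb.

Unit 4B: $290,420; Unit G2: $88,130; Unit 3A: $406,200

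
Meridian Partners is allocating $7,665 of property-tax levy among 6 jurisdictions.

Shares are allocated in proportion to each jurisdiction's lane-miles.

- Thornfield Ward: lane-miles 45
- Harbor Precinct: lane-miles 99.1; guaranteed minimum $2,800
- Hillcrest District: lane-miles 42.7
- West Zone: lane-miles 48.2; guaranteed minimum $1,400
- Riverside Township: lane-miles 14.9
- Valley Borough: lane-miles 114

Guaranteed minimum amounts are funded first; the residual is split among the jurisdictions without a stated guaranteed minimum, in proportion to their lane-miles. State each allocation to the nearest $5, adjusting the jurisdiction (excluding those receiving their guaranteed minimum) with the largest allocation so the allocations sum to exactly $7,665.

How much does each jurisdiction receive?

Thornfield Ward: $720; Harbor Precinct: $2,800; Hillcrest District: $685; West Zone: $1,400; Riverside Township: $240; Valley Borough: $1,820

Minimums first: Harbor Precinct $2,800; West Zone $1,400. Balance $3,465.
Balance split over remaining lane-miles 216.6: Thornfield Ward 719.88 → $720; Hillcrest District 683.08 → $685; Riverside Township 238.36 → $240; Valley Borough 1,823.68 → $1,825.
Rounding difference −$5 applied to Valley Borough → $1,820.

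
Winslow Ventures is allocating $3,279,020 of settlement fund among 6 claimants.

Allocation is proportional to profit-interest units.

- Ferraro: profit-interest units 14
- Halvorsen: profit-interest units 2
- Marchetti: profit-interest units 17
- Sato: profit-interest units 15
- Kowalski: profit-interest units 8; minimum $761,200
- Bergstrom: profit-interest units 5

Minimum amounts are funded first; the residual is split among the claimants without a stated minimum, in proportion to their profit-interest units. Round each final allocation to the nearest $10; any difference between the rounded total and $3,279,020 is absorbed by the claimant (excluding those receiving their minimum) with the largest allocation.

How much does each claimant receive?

Guaranteed amounts: Kowalski $761,200. Residual $2,517,820.
Residual split over remaining profit-interest units 53: Ferraro 665,084.53 → $665,080; Halvorsen 95,012.08 → $95,010; Marchetti 807,602.64 → $807,600; Sato 712,590.57 → $712,590; Bergstrom 237,530.19 → $237,530.
Rounding difference +$10 applied to Marchetti → $807,610.

Ferraro: $665,080 · Halvorsen: $95,010 · Marchetti: $807,610 · Sato: $712,590 · Kowalski: $761,200 · Bergstrom: $237,530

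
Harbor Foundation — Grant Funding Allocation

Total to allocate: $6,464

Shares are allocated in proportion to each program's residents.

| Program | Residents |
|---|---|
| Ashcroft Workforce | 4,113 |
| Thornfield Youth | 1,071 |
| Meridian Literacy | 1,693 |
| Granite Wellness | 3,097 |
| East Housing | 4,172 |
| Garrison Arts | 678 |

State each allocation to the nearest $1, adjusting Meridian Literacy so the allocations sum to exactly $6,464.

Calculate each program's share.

Sum of residents: 14,824.
Raw shares: Ashcroft Workforce 4,113/14,824 × $6,464 = 1,793.47; Thornfield Youth 1,071/14,824 × $6,464 = 467.01; Meridian Literacy 1,693/14,824 × $6,464 = 738.23; Granite Wellness 3,097/14,824 × $6,464 = 1,350.45; East Housing 4,172/14,824 × $6,464 = 1,819.20; Garrison Arts 678/14,824 × $6,464 = 295.64.
Rounded to nearest $1: Ashcroft Workforce $1,793; Thornfield Youth $467; Meridian Literacy $738; Granite Wellness $1,350; East Housing $1,819; Garrison Arts $296. Sum = $6,463.
Difference $6,464 − $6,463 = +$1 applied to Meridian Literacy: Meridian Literacy becomes $739.

Ashcroft Workforce: $1,793 | Thornfield Youth: $467 | Meridian Literacy: $739 | Granite Wellness: $1,350 | East Housing: $1,819 | Garrison Arts: $296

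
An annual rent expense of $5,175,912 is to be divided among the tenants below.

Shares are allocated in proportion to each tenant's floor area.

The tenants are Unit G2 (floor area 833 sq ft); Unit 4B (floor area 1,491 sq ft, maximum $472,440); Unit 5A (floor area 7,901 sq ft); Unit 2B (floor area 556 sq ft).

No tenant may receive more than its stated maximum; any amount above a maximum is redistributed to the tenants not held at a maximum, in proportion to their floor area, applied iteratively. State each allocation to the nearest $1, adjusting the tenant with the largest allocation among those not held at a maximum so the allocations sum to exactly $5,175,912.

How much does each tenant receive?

Unit G2: $421,743 | Unit 4B: $472,440 | Unit 5A: $4,000,229 | Unit 2B: $281,500

Floor area total: 10,781.
Proportional shares (ignoring caps): Unit G2 399,919.74; Unit 4B 715,822.72; Unit 5A 3,793,236.31; Unit 2B 266,933.22.
Held at cap: Unit 4B ($472,440); remaining pool $4,703,472 reallocated over remaining floor area 9,290.
Redistributed shares: Unit G2 421,742.97 → $421,743; Unit 5A 4,000,229.52 → $4,000,230; Unit 2B 281,499.51 → $281,500.
Rounding difference −$1 applied to Unit 5A → $4,000,229.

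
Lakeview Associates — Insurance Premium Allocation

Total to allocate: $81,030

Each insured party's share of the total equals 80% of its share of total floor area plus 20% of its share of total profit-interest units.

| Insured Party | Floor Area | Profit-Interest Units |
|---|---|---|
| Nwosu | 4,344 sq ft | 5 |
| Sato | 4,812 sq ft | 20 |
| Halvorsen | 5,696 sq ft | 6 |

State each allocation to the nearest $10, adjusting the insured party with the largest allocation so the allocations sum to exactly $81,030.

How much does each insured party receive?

Nwosu: $21,570; Sato: $31,460; Halvorsen: $28,000

Totals — floor area 14,852, profit-interest units 31.
Combined weights (80% floor area + 20% profit-interest units): Nwosu 0.2662; Sato 0.3882; Halvorsen 0.3455.
Proportional shares: Nwosu 21,573.97; Sato 31,458.25; Halvorsen 27,997.78.
After rounding ($10): Nwosu $21,570; Sato $31,460; Halvorsen $28,000. Sum = $81,030.
Sum already equals the total — no adjustment.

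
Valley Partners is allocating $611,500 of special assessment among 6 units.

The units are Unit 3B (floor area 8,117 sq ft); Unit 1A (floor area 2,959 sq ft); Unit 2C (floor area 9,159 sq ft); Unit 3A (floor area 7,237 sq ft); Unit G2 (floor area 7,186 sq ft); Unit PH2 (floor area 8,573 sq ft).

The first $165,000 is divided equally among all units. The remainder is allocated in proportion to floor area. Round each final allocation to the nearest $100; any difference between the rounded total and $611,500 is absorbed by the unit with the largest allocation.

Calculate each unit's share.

Unit 3B: $111,300 · Unit 1A: $58,100 · Unit 2C: $122,200 · Unit 3A: $102,200 · Unit G2: $101,700 · Unit PH2: $116,000

First tranche $165,000 split equally: $27,500 each.
Remainder $446,500 by floor area (total 43,231): Unit 3B 83,834.30 → $83,800; Unit 1A 30,561.25 → $30,600; Unit 2C 94,596.32 → $94,600; Unit 3A 74,745.45 → $74,700; Unit G2 74,218.71 → $74,200; Unit PH2 88,543.97 → $88,500.
Rounding difference +$100 on remainder applied to Unit 2C.
Totals: Unit 3B $27,500 + $83,800 = $111,300; Unit 1A $27,500 + $30,600 = $58,100; Unit 2C $27,500 + $94,700 = $122,200; Unit 3A $27,500 + $74,700 = $102,200; Unit G2 $27,500 + $74,200 = $101,700; Unit PH2 $27,500 + $88,500 = $116,000.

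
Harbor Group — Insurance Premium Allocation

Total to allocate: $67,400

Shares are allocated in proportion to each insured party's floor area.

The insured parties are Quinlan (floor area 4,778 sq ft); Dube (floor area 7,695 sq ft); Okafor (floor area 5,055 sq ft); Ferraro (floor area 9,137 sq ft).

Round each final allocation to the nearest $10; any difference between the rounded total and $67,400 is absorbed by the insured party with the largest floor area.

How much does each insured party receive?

Total floor area = 26,665.
Unrounded shares: Quinlan 4,778/26,665 × $67,400 = 12,077.15; Dube 7,695/26,665 × $67,400 = 19,450.33; Okafor 5,055/26,665 × $67,400 = 12,777.31; Ferraro 9,137/26,665 × $67,400 = 23,095.21.
Rounded to nearest $10: Quinlan $12,080; Dube $19,450; Okafor $12,780; Ferraro $23,100. Sum = $67,410.
Difference $67,400 − $67,410 = −$10 applied to largest floor area (Ferraro): Ferraro becomes $23,090.

Quinlan: $12,080 | Dube: $19,450 | Okafor: $12,780 | Ferraro: $23,090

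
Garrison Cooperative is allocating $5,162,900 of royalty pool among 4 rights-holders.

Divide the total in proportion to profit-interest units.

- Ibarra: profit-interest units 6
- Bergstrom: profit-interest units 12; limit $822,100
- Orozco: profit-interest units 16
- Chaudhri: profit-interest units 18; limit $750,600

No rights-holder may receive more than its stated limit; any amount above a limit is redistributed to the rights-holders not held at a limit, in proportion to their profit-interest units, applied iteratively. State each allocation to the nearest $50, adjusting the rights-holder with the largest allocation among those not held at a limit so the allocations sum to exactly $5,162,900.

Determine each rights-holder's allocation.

Total profit-interest units = 52.
Proportional shares (ignoring caps): Ibarra 595,719.23; Bergstrom 1,191,438.46; Orozco 1,588,584.62; Chaudhri 1,787,157.69.
Held at cap: Bergstrom ($822,100), Chaudhri ($750,600); balance $3,590,200 reallocated over remaining profit-interest units 22.
Shares after redistribution: Ibarra 979,145.45 → $979,150; Orozco 2,611,054.55 → $2,611,050.

Ibarra: $979,150; Bergstrom: $822,100; Orozco: $2,611,050; Chaudhri: $750,600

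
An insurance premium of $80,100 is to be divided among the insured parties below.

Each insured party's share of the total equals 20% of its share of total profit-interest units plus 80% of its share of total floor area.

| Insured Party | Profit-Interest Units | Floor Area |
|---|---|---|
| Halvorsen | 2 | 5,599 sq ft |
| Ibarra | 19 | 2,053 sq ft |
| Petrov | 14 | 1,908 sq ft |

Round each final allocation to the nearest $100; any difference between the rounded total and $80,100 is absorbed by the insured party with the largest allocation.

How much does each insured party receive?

Totals — profit-interest units 35, floor area 9,560.
Blended shares (20% profit-interest units + 80% floor area): Halvorsen 0.4800; Ibarra 0.2804; Petrov 0.2397.
Pro-rata amounts: Halvorsen 38,445.13; Ibarra 22,457.68; Petrov 19,197.19.
At nearest $100: Halvorsen $38,400; Ibarra $22,500; Petrov $19,200. Sum = $80,100.
No rounding difference to absorb.

Halvorsen: $38,400 | Ibarra: $22,500 | Petrov: $19,200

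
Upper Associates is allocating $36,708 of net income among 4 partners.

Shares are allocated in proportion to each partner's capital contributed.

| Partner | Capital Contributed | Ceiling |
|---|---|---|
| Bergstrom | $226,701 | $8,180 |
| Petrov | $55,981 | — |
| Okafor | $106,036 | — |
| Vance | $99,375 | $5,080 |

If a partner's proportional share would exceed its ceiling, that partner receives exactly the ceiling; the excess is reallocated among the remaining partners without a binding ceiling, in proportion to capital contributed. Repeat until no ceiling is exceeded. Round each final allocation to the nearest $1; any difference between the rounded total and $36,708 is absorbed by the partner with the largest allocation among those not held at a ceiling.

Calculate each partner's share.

Bergstrom: $8,180 · Petrov: $8,102 · Okafor: $15,346 · Vance: $5,080

Capital contributed total: 488,093.
Unconstrained shares: Bergstrom 17,049.497; Petrov 4,210.16; Okafor 7,974.65; Vance 7,473.69.
Capped: Bergstrom ($8,180), Vance ($5,080); remaining pool $23,448 reallocated over remaining capital contributed 162,017.
Remaining shares: Petrov 8,101.88 → $8,102; Okafor 15,346.12 → $15,346.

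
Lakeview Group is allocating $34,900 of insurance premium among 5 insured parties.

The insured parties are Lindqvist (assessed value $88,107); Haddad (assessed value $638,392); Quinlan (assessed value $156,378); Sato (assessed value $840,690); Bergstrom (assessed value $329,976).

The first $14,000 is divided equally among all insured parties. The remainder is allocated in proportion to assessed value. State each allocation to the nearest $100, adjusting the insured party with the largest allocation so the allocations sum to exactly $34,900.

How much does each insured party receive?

$14,000 shared equally gives $2,800 per insured party.
Remainder $20,900 by assessed value (total 2,053,543): Lindqvist 896.71 → $900; Haddad 6,497.26 → $6,500; Quinlan 1,591.54 → $1,600; Sato 8,556.15 → $8,600; Bergstrom 3,358.34 → $3,400.
Rounding difference −$100 on remainder applied to Sato.
Totals: Lindqvist $2,800 + $900 = $3,700; Haddad $2,800 + $6,500 = $9,300; Quinlan $2,800 + $1,600 = $4,400; Sato $2,800 + $8,500 = $11,300; Bergstrom $2,800 + $3,400 = $6,200.

Lindqvist: $3,700 | Haddad: $9,300 | Quinlan: $4,400 | Sato: $11,300 | Bergstrom: $6,200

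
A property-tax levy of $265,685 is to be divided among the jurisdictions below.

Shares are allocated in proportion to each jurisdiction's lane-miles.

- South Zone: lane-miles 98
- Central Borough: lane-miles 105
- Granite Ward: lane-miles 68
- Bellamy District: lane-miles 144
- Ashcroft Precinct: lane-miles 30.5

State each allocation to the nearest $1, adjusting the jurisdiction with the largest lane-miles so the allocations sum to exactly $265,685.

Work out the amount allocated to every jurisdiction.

Total lane-miles = 445.5.
Proportional shares: South Zone 98/445.5 × $265,685 = 58,444.74; Central Borough 105/445.5 × $265,685 = 62,619.36; Granite Ward 68/445.5 × $265,685 = 40,553.49; Bellamy District 144/445.5 × $265,685 = 85,877.98; Ashcroft Precinct 30.5/445.5 × $265,685 = 18,189.43.
At nearest $1: South Zone $58,445; Central Borough $62,619; Granite Ward $40,553; Bellamy District $85,878; Ashcroft Precinct $18,189. Sum = $265,684.
Difference $265,685 − $265,684 = +$1 applied to largest lane-miles (Bellamy District): Bellamy District becomes $85,879.

South Zone: $58,445 · Central Borough: $62,619 · Granite Ward: $40,553 · Bellamy District: $85,879 · Ashcroft Precinct: $18,189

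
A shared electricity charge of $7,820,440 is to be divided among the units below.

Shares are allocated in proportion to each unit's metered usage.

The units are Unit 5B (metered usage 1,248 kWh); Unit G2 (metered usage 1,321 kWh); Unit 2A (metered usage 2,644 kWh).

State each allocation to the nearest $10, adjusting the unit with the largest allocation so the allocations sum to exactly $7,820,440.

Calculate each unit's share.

Unit 5B: $1,872,230 | Unit G2: $1,981,740 | Unit 2A: $3,966,470

Combined metered usage = 5,213.
Proportional shares: Unit 5B 1,248/5,213 × $7,820,440 = 1,872,225.04; Unit G2 1,321/5,213 × $7,820,440 = 1,981,738.20; Unit 2A 2,644/5,213 × $7,820,440 = 3,966,476.76.
At nearest $10: Unit 5B $1,872,230; Unit G2 $1,981,740; Unit 2A $3,966,480. Sum = $7,820,450.
Difference $7,820,440 − $7,820,450 = −$10 applied to largest allocation (Unit 2A): Unit 2A becomes $3,966,470.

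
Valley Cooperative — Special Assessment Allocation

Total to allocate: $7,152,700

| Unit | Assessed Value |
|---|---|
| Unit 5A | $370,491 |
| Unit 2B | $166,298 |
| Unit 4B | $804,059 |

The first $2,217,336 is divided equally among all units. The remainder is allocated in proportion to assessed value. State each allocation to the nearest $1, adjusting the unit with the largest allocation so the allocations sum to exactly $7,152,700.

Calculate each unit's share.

Unit 5A: $2,102,807 · Unit 2B: $1,351,218 · Unit 4B: $3,698,675

$2,217,336 shared equally gives $739,112 per unit.
Remainder $4,935,364 by assessed value (total 1,340,848): Unit 5A 1,363,695.17 → $1,363,695; Unit 2B 612,106.04 → $612,106; Unit 4B 2,959,562.79 → $2,959,563.
Totals: Unit 5A $739,112 + $1,363,695 = $2,102,807; Unit 2B $739,112 + $612,106 = $1,351,218; Unit 4B $739,112 + $2,959,563 = $3,698,675.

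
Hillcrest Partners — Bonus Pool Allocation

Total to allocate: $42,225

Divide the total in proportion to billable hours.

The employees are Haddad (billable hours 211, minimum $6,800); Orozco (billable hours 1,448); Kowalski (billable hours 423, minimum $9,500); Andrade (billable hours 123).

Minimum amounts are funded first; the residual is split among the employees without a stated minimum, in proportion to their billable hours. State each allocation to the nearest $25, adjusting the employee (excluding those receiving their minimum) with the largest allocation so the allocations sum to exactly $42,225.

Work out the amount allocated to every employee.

Haddad: $6,800 | Orozco: $23,900 | Kowalski: $9,500 | Andrade: $2,025

Guaranteed amounts: Haddad $6,800; Kowalski $9,500. Remaining pool $25,925.
Remaining pool split over remaining billable hours 1,571: Orozco 23,895.23 → $23,900; Andrade 2,029.77 → $2,025.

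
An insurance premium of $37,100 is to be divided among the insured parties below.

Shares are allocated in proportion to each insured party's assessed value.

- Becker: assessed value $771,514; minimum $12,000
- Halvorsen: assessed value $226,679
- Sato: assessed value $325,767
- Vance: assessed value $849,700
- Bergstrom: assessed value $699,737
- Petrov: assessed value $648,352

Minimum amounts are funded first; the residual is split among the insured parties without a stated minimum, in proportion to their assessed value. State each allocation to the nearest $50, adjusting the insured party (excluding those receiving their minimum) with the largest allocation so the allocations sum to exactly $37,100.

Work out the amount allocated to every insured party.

Minimums first: Becker $12,000. Residual $25,100.
Residual split over remaining assessed value 2,750,235: Halvorsen 2,068.78 → $2,050; Sato 2,973.11 → $2,950; Vance 7,754.78 → $7,750; Bergstrom 6,386.14 → $6,400; Petrov 5,917.18 → $5,900.
Rounding difference +$50 applied to Vance → $7,800.

Becker: $12,000 · Halvorsen: $2,050 · Sato: $2,950 · Vance: $7,800 · Bergstrom: $6,400 · Petrov: $5,900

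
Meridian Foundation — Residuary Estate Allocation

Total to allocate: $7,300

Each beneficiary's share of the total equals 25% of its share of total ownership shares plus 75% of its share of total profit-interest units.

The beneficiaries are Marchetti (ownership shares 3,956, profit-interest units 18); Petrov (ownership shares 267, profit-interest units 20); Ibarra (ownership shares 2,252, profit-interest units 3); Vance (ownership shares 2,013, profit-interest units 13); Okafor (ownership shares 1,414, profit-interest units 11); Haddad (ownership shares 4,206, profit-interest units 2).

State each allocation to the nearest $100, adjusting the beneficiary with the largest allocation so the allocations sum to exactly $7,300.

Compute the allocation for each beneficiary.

Marchetti: $2,000; Petrov: $1,700; Ibarra: $500; Vance: $1,300; Okafor: $1,100; Haddad: $700

Totals — ownership shares 14,108, profit-interest units 67.
Combined weights (25% ownership shares + 75% profit-interest units): Marchetti 0.2716; Petrov 0.2286; Ibarra 0.0735; Vance 0.1812; Okafor 0.1482; Haddad 0.0969.
Proportional shares: Marchetti 1,982.64; Petrov 1,668.87; Ibarra 536.47; Vance 1,322.71; Okafor 1,081.79; Haddad 707.52.
After rounding ($100): Marchetti $2,000; Petrov $1,700; Ibarra $500; Vance $1,300; Okafor $1,100; Haddad $700. Sum = $7,300.
Sum already equals the total — no adjustment.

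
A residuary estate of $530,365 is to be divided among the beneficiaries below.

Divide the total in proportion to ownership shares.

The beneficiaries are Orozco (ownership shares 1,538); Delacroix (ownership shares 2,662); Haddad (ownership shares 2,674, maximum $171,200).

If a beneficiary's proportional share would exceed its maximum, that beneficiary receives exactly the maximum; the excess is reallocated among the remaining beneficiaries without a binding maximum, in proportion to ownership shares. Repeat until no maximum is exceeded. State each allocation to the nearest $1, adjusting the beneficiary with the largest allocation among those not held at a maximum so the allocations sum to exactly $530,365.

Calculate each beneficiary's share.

Total ownership shares = 6,874.
Pro-rata shares before constraints: Orozco 118,664.73; Delacroix 205,387.20; Haddad 206,313.07.
Capped: Haddad ($171,200); balance $359,165 reallocated over remaining ownership shares 4,200.
Remaining shares: Orozco 131,522.80 → $131,523; Delacroix 227,642.20 → $227,642.

Orozco: $131,523 | Delacroix: $227,642 | Haddad: $171,200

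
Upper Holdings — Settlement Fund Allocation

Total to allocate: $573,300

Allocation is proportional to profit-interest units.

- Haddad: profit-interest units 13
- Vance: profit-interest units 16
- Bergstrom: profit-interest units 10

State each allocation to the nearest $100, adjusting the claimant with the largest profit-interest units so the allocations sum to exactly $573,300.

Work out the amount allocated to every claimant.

Haddad: $191,100 · Vance: $235,200 · Bergstrom: $147,000

Combined profit-interest units = 13 + 16 + 10 = 39.
Raw shares: Haddad 191,100.00; Vance 235,200.00; Bergstrom 147,000.00.
After rounding ($100): Haddad $191,100; Vance $235,200; Bergstrom $147,000. Sum = $573,300.
No rounding difference to absorb.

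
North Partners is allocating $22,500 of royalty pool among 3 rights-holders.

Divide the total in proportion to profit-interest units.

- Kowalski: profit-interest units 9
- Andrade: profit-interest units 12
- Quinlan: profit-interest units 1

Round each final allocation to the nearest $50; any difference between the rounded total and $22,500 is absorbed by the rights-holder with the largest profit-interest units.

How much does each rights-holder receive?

Kowalski: $9,200 | Andrade: $12,300 | Quinlan: $1,000

Sum of profit-interest units: 22.
Proportional shares: Kowalski 9/22 × $22,500 = 9,204.55; Andrade 12/22 × $22,500 = 12,272.73; Quinlan 1/22 × $22,500 = 1,022.73.
Rounded to nearest $50: Kowalski $9,200; Andrade $12,250; Quinlan $1,000. Sum = $22,450.
Difference $22,500 − $22,450 = +$50 applied to largest profit-interest units (Andrade): Andrade becomes $12,300.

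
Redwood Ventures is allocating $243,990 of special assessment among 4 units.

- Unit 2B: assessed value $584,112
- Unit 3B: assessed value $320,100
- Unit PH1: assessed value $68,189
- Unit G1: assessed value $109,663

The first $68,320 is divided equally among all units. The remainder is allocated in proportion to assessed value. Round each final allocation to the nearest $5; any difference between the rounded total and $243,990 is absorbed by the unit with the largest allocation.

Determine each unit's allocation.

First tranche $68,320 split equally: $17,080 each.
Remainder $175,670 by assessed value (total 1,082,064): Unit 2B 94,828.91 → $94,830; Unit 3B 51,967.32 → $51,965; Unit PH1 11,070.29 → $11,070; Unit G1 17,803.47 → $17,805.
Totals: Unit 2B $17,080 + $94,830 = $111,910; Unit 3B $17,080 + $51,965 = $69,045; Unit PH1 $17,080 + $11,070 = $28,150; Unit G1 $17,080 + $17,805 = $34,885.

Unit 2B: $111,910 · Unit 3B: $69,045 · Unit PH1: $28,150 · Unit G1: $34,885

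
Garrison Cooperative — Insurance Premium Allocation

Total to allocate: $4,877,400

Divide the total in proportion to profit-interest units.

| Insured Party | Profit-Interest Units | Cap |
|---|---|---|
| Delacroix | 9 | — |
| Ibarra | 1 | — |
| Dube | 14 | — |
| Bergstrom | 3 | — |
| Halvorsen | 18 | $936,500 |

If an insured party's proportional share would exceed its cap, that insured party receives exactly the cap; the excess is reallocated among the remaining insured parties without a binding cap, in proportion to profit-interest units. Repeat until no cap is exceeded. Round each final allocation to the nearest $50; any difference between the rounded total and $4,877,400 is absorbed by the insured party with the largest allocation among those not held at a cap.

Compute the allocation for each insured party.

Delacroix: $1,313,650 · Ibarra: $145,950 · Dube: $2,043,400 · Bergstrom: $437,900 · Halvorsen: $936,500

Combined profit-interest units = 45.
Proportional shares (ignoring caps): Delacroix 975,480.00; Ibarra 108,386.67; Dube 1,517,413.33; Bergstrom 325,160.00; Halvorsen 1,950,960.00.
Held at cap: Halvorsen ($936,500); residual $3,940,900 reallocated over remaining profit-interest units 27.
Remaining shares: Delacroix 1,313,633.33 → $1,313,650; Ibarra 145,959.26 → $145,950; Dube 2,043,429.63 → $2,043,450; Bergstrom 437,877.78 → $437,900.
Rounding difference −$50 applied to Dube → $2,043,400.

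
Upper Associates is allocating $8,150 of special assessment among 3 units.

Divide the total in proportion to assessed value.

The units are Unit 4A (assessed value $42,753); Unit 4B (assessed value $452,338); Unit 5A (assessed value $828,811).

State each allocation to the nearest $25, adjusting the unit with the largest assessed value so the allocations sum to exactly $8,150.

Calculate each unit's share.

Sum of assessed value: 42,753 + 452,338 + 828,811 = 1,323,902.
Pro-rata amounts: Unit 4A 263.19; Unit 4B 2,784.61; Unit 5A 5,102.20.
Rounded to nearest $25: Unit 4A $275; Unit 4B $2,775; Unit 5A $5,100. Sum = $8,150.
Rounded total matches; no reconciliation needed.

Unit 4A: $275 · Unit 4B: $2,775 · Unit 5A: $5,100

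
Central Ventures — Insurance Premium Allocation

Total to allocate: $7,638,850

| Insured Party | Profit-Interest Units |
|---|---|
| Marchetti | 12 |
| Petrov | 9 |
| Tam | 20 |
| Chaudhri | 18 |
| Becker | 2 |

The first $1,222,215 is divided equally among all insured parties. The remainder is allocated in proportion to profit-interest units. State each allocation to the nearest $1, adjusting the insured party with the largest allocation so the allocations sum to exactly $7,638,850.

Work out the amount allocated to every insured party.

Marchetti: $1,506,732 · Petrov: $1,191,160 · Tam: $2,348,258 · Chaudhri: $2,137,876 · Becker: $454,824

$1,222,215 shared equally gives $244,443 per insured party.
Remainder $6,416,635 by profit-interest units (total 61): Marchetti 1,262,288.85 → $1,262,289; Petrov 946,716.64 → $946,717; Tam 2,103,814.75 → $2,103,815; Chaudhri 1,893,433.28 → $1,893,433; Becker 210,381.48 → $210,381.
Totals: Marchetti $244,443 + $1,262,289 = $1,506,732; Petrov $244,443 + $946,717 = $1,191,160; Tam $244,443 + $2,103,815 = $2,348,258; Chaudhri $244,443 + $1,893,433 = $2,137,876; Becker $244,443 + $210,381 = $454,824.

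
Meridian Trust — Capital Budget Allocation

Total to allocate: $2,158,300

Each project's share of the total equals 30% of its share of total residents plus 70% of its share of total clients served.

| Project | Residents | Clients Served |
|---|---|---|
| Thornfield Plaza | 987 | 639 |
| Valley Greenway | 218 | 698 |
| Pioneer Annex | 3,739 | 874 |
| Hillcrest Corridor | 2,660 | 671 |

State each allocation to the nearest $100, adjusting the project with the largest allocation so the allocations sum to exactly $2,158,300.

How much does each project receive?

Thornfield Plaza: $419,000; Valley Greenway: $384,500; Pioneer Annex: $776,500; Hillcrest Corridor: $578,300

Totals — residents 7,604, clients served 2,882.
Composite weights (30% residents + 70% clients served): Thornfield Plaza 0.1941; Valley Greenway 0.1781; Pioneer Annex 0.3598; Hillcrest Corridor 0.2679.
Pro-rata amounts: Thornfield Plaza 419,022.62; Valley Greenway 384,470.46; Pioneer Annex 776,551.17; Hillcrest Corridor 578,255.76.
After rounding ($100): Thornfield Plaza $419,000; Valley Greenway $384,500; Pioneer Annex $776,600; Hillcrest Corridor $578,300. Sum = $2,158,400.
Difference $2,158,300 − $2,158,400 = −$100 applied to largest allocation (Pioneer Annex): Pioneer Annex becomes $776,500.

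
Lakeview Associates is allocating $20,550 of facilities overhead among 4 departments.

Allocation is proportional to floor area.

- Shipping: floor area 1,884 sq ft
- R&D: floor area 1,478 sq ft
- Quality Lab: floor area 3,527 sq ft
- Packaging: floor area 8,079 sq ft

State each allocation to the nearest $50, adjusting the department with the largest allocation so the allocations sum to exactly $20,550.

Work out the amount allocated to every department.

Total floor area = 14,968.
Unrounded shares: Shipping 1,884/14,968 × $20,550 = 2,586.60; R&D 1,478/14,968 × $20,550 = 2,029.19; Quality Lab 3,527/14,968 × $20,550 = 4,842.32; Packaging 8,079/14,968 × $20,550 = 11,091.89.
At nearest $50: Shipping $2,600; R&D $2,050; Quality Lab $4,850; Packaging $11,100. Sum = $20,600.
Difference $20,550 − $20,600 = −$50 applied to largest allocation (Packaging): Packaging becomes $11,050.

Shipping: $2,600 | R&D: $2,050 | Quality Lab: $4,850 | Packaging: $11,050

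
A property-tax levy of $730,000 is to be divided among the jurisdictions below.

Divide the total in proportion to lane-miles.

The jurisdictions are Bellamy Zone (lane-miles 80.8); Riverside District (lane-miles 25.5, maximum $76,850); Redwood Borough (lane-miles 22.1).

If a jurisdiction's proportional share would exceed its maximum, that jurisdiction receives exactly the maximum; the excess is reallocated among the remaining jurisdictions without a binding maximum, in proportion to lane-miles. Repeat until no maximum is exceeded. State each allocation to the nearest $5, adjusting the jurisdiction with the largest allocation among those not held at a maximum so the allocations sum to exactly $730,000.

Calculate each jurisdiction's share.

Bellamy Zone: $512,870; Riverside District: $76,850; Redwood Borough: $140,280

Lane-miles total: 128.4.
Pro-rata shares before constraints: Bellamy Zone 459,376.95; Riverside District 144,976.64; Redwood Borough 125,646.42.
Capped: Riverside District ($76,850); residual $653,150 reallocated over remaining lane-miles 102.9.
Redistributed shares: Bellamy Zone 512,871.91 → $512,870; Redwood Borough 140,278.09 → $140,280.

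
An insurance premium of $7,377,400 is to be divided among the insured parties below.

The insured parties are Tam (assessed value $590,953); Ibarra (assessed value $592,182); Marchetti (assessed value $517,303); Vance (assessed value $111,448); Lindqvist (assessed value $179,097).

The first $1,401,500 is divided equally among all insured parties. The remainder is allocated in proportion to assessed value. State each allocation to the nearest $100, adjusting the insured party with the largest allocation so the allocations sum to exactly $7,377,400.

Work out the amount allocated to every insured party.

Equal tier: $1,401,500 ÷ 5 = $280,300 apiece.
Remainder $5,975,900 by assessed value (total 1,990,983): Tam 1,773,734.90 → $1,773,700; Ibarra 1,777,423.72 → $1,777,400; Marchetti 1,552,675.74 → $1,552,700; Vance 334,509.19 → $334,500; Lindqvist 537,556.45 → $537,600.
Totals: Tam $280,300 + $1,773,700 = $2,054,000; Ibarra $280,300 + $1,777,400 = $2,057,700; Marchetti $280,300 + $1,552,700 = $1,833,000; Vance $280,300 + $334,500 = $614,800; Lindqvist $280,300 + $537,600 = $817,900.

Tam: $2,054,000 | Ibarra: $2,057,700 | Marchetti: $1,833,000 | Vance: $614,800 | Lindqvist: $817,900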